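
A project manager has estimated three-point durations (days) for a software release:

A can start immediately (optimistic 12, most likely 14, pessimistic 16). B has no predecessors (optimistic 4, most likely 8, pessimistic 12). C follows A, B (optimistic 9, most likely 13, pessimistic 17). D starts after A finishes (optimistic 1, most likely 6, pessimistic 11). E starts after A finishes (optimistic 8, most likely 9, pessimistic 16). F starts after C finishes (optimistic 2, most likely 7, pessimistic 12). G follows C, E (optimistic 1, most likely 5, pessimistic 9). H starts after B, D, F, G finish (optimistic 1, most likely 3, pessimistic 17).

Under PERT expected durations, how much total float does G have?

te_A = (12 + 4·14 + 16)/6 = 84/6 = 14
te_B = (4 + 4·8 + 12)/6 = 48/6 = 8
te_C = (9 + 4·13 + 17)/6 = 78/6 = 13
te_D = (1 + 4·6 + 11)/6 = 36/6 = 6
te_E = (8 + 4·9 + 16)/6 = 60/6 = 10
te_F = (2 + 4·7 + 12)/6 = 42/6 = 7
te_G = (1 + 4·5 + 9)/6 = 30/6 = 5
te_H = (1 + 4·3 + 17)/6 = 30/6 = 5

Forward pass:
ES_A = 0; EF_A = 14
ES_B = 0; EF_B = 8
ES_C = max(EF_A=14, EF_B=8) = 14; EF_C = 14+13 = 27
ES_D = 14; EF_D = 14+6 = 20
ES_E = 14; EF_E = 14+10 = 24
ES_F = 27; EF_F = 27+7 = 34
ES_G = max(EF_C=27, EF_E=24) = 27; EF_G = 27+5 = 32
ES_H = max(EF_B=8, EF_D=20, EF_F=34, EF_G=32) = 34; EF_H = 34+5 = 39
Expected project duration μ = 39 days. Critical path: A → C → F → H.

Backward pass:
LF_H = 39; LS_H = 39−5 = 34
LF_G = LS_H = 34; LS_G = 34−5 = 29
LF_F = LS_H = 34; LS_F = 34−7 = 27
LF_E = LS_G = 29; LS_E = 29−10 = 19
LF_D = LS_H = 34; LS_D = 34−6 = 28
LF_C = min(LS_F=27, LS_G=29) = 27; LS_C = 27−13 = 14
LF_B = min(LS_C=14, LS_H=34) = 14; LS_B = 14−8 = 6
LF_A = min(LS_C=14, LS_D=28, LS_E=19) = 14; LS_A = 14−14 = 0
Slack_G = LS_G − ES_G = 29 − 27 = 2

2 days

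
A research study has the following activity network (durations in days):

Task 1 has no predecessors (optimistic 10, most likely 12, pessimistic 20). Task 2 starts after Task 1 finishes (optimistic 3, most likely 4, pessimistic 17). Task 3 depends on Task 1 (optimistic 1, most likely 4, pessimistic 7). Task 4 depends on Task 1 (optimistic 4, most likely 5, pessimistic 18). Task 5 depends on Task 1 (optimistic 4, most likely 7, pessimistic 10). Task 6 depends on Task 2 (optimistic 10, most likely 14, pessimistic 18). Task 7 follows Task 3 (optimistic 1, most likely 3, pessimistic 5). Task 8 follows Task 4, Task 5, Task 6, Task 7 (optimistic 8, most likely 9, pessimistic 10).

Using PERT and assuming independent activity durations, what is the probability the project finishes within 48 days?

0.970

te_Task 1 = (10 + 4·12 + 20)/6 = 78/6 = 13; σ²_Task 1 = ((20−10)/6)² = 2.778
te_Task 2 = (3 + 4·4 + 17)/6 = 36/6 = 6; σ²_Task 2 = ((17−3)/6)² = 5.444
te_Task 3 = (1 + 4·4 + 7)/6 = 24/6 = 4; σ²_Task 3 = ((7−1)/6)² = 1.000
te_Task 4 = (4 + 4·5 + 18)/6 = 42/6 = 7; σ²_Task 4 = ((18−4)/6)² = 5.444
te_Task 5 = (4 + 4·7 + 10)/6 = 42/6 = 7; σ²_Task 5 = ((10−4)/6)² = 1.000
te_Task 6 = (10 + 4·14 + 18)/6 = 84/6 = 14; σ²_Task 6 = ((18−10)/6)² = 1.778
te_Task 7 = (1 + 4·3 + 5)/6 = 18/6 = 3; σ²_Task 7 = ((5−1)/6)² = 0.444
te_Task 8 = (8 + 4·9 + 10)/6 = 54/6 = 9; σ²_Task 8 = ((10−8)/6)² = 0.111

Forward pass:
ES_Task 1 = 0; EF_Task 1 = 13
ES_Task 2 = 13; EF_Task 2 = 13+6 = 19
ES_Task 3 = 13; EF_Task 3 = 13+4 = 17
ES_Task 4 = 13; EF_Task 4 = 13+7 = 20
ES_Task 5 = 13; EF_Task 5 = 13+7 = 20
ES_Task 6 = 19; EF_Task 6 = 19+14 = 33
ES_Task 7 = 17; EF_Task 7 = 17+3 = 20
ES_Task 8 = max(EF_Task 4=20, EF_Task 5=20, EF_Task 6=33, EF_Task 7=20) = 33; EF_Task 8 = 33+9 = 42
Expected project duration μ = 42 days. Critical path: Task 1 → Task 2 → Task 6 → Task 8.

Variance along critical path = 2.778 + 5.444 + 1.778 + 0.111 = 10.111; σ = √10.111 = 3.180 days.
Z = (48 − 42) / 3.180 = 1.887
P(T ≤ 48) = Φ(1.887) ≈ 0.970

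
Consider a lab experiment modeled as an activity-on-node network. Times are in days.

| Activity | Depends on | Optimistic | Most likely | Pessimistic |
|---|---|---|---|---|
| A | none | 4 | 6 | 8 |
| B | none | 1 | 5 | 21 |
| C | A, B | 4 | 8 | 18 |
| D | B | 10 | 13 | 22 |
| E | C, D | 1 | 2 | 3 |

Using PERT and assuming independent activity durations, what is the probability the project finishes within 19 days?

te_A = (4 + 4·6 + 8)/6 = 36/6 = 6; σ²_A = ((8−4)/6)² = 0.444
te_B = (1 + 4·5 + 21)/6 = 42/6 = 7; σ²_B = ((21−1)/6)² = 11.111
te_C = (4 + 4·8 + 18)/6 = 54/6 = 9; σ²_C = ((18−4)/6)² = 5.444
te_D = (10 + 4·13 + 22)/6 = 84/6 = 14; σ²_D = ((22−10)/6)² = 4.000
te_E = (1 + 4·2 + 3)/6 = 12/6 = 2; σ²_E = ((3−1)/6)² = 0.111

Forward pass:
ES_A = 0; EF_A = 6
ES_B = 0; EF_B = 7
ES_C = max(EF_A=6, EF_B=7) = 7; EF_C = 7+9 = 16
ES_D = 7; EF_D = 7+14 = 21
ES_E = max(EF_C=16, EF_D=21) = 21; EF_E = 21+2 = 23
Expected project duration μ = 23 days. Critical path: B → D → E.

Variance along critical path = 11.111 + 4.000 + 0.111 = 15.222; σ = √15.222 = 3.902 days.
Z = (19 − 23) / 3.902 = -1.025
P(T ≤ 19) = Φ(-1.025) ≈ 0.153

0.153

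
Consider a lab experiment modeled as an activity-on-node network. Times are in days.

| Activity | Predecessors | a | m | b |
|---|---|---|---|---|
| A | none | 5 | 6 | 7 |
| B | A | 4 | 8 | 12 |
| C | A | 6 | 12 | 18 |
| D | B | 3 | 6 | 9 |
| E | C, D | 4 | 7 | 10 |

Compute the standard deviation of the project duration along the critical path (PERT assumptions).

te_A = (5 + 4·6 + 7)/6 = 36/6 = 6; σ²_A = ((7−5)/6)² = 0.111
te_B = (4 + 4·8 + 12)/6 = 48/6 = 8; σ²_B = ((12−4)/6)² = 1.778
te_C = (6 + 4·12 + 18)/6 = 72/6 = 12; σ²_C = ((18−6)/6)² = 4.000
te_D = (3 + 4·6 + 9)/6 = 36/6 = 6; σ²_D = ((9−3)/6)² = 1.000
te_E = (4 + 4·7 + 10)/6 = 42/6 = 7; σ²_E = ((10−4)/6)² = 1.000

Forward pass:
ES_A = 0; EF_A = 6
ES_B = 6; EF_B = 6+8 = 14
ES_C = 6; EF_C = 6+12 = 18
ES_D = 14; EF_D = 14+6 = 20
ES_E = max(EF_C=18, EF_D=20) = 20; EF_E = 20+7 = 27
Expected project duration μ = 27 days. Critical path: A → B → D → E.

Variance along critical path = 0.111 + 1.778 + 1.000 + 1.000 = 3.889
σ = √3.889 = 1.972 days

1.97 days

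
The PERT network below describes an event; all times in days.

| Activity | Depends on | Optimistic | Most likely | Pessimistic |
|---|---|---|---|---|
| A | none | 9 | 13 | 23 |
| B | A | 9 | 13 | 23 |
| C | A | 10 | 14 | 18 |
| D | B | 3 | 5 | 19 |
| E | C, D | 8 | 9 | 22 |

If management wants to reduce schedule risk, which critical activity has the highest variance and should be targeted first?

te_A = (9 + 4·13 + 23)/6 = 84/6 = 14; σ²_A = ((23−9)/6)² = 5.444
te_B = (9 + 4·13 + 23)/6 = 84/6 = 14; σ²_B = ((23−9)/6)² = 5.444
te_C = (10 + 4·14 + 18)/6 = 84/6 = 14; σ²_C = ((18−10)/6)² = 1.778
te_D = (3 + 4·5 + 19)/6 = 42/6 = 7; σ²_D = ((19−3)/6)² = 7.111
te_E = (8 + 4·9 + 22)/6 = 66/6 = 11; σ²_E = ((22−8)/6)² = 5.444

Forward pass:
ES_A = 0; EF_A = 14
ES_B = 14; EF_B = 14+14 = 28
ES_C = 14; EF_C = 14+14 = 28
ES_D = 28; EF_D = 28+7 = 35
ES_E = max(EF_C=28, EF_D=35) = 35; EF_E = 35+11 = 46
Expected project duration μ = 46 days. Critical path: A → B → D → E.

Variances on critical path: σ²_A=5.444, σ²_B=5.444, σ²_D=7.111, σ²_E=5.444.
Largest is σ²_D = 7.111.

D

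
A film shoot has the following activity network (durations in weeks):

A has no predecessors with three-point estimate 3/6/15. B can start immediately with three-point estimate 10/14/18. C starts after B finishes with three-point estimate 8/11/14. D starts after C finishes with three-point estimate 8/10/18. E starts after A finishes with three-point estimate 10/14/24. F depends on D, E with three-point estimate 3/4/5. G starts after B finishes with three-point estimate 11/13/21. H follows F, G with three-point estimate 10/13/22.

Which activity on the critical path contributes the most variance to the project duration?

te_A = (3 + 4·6 + 15)/6 = 42/6 = 7; σ²_A = ((15−3)/6)² = 4.000
te_B = (10 + 4·14 + 18)/6 = 84/6 = 14; σ²_B = ((18−10)/6)² = 1.778
te_C = (8 + 4·11 + 14)/6 = 66/6 = 11; σ²_C = ((14−8)/6)² = 1.000
te_D = (8 + 4·10 + 18)/6 = 66/6 = 11; σ²_D = ((18−8)/6)² = 2.778
te_E = (10 + 4·14 + 24)/6 = 90/6 = 15; σ²_E = ((24−10)/6)² = 5.444
te_F = (3 + 4·4 + 5)/6 = 24/6 = 4; σ²_F = ((5−3)/6)² = 0.111
te_G = (11 + 4·13 + 21)/6 = 84/6 = 14; σ²_G = ((21−11)/6)² = 2.778
te_H = (10 + 4·13 + 22)/6 = 84/6 = 14; σ²_H = ((22−10)/6)² = 4.000

Forward pass:
ES_A = 0; EF_A = 7
ES_B = 0; EF_B = 14
ES_C = 14; EF_C = 14+11 = 25
ES_D = 25; EF_D = 25+11 = 36
ES_E = 7; EF_E = 7+15 = 22
ES_F = max(EF_D=36, EF_E=22) = 36; EF_F = 36+4 = 40
ES_G = 14; EF_G = 14+14 = 28
ES_H = max(EF_F=40, EF_G=28) = 40; EF_H = 40+14 = 54
Expected project duration μ = 54 weeks. Critical path: B → C → D → F → H.

Variances on critical path: σ²_B=1.778, σ²_C=1.000, σ²_D=2.778, σ²_F=0.111, σ²_H=4.000.
Largest is σ²_H = 4.000.

H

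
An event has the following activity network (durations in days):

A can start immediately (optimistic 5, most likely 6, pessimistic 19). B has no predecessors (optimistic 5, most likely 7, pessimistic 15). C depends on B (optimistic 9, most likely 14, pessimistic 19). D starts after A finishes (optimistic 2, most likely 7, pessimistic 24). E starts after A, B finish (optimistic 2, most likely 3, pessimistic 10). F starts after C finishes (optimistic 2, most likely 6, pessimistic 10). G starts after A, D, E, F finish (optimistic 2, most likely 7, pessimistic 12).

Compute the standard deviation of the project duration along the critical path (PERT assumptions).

te_A = (5 + 4·6 + 19)/6 = 48/6 = 8; σ²_A = ((19−5)/6)² = 5.444
te_B = (5 + 4·7 + 15)/6 = 48/6 = 8; σ²_B = ((15−5)/6)² = 2.778
te_C = (9 + 4·14 + 19)/6 = 84/6 = 14; σ²_C = ((19−9)/6)² = 2.778
te_D = (2 + 4·7 + 24)/6 = 54/6 = 9; σ²_D = ((24−2)/6)² = 13.444
te_E = (2 + 4·3 + 10)/6 = 24/6 = 4; σ²_E = ((10−2)/6)² = 1.778
te_F = (2 + 4·6 + 10)/6 = 36/6 = 6; σ²_F = ((10−2)/6)² = 1.778
te_G = (2 + 4·7 + 12)/6 = 42/6 = 7; σ²_G = ((12−2)/6)² = 2.778

Forward pass:
ES_A = 0; EF_A = 8
ES_B = 0; EF_B = 8
ES_C = 8; EF_C = 8+14 = 22
ES_D = 8; EF_D = 8+9 = 17
ES_E = max(EF_A=8, EF_B=8) = 8; EF_E = 8+4 = 12
ES_F = 22; EF_F = 22+6 = 28
ES_G = max(EF_A=8, EF_D=17, EF_E=12, EF_F=28) = 28; EF_G = 28+7 = 35
Expected project duration μ = 35 days. Critical path: B → C → F → G.

Variance along critical path = 2.778 + 2.778 + 1.778 + 2.778 = 10.111
σ = √10.111 = 3.180 days

3.18 days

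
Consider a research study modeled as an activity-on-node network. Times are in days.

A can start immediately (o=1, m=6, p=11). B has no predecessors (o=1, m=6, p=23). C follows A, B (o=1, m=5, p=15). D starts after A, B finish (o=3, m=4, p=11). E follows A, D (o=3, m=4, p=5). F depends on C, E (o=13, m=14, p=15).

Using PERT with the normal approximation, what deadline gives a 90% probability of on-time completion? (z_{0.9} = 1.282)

te_A = (1 + 4·6 + 11)/6 = 36/6 = 6; σ²_A = ((11−1)/6)² = 2.778
te_B = (1 + 4·6 + 23)/6 = 48/6 = 8; σ²_B = ((23−1)/6)² = 13.444
te_C = (1 + 4·5 + 15)/6 = 36/6 = 6; σ²_C = ((15−1)/6)² = 5.444
te_D = (3 + 4·4 + 11)/6 = 30/6 = 5; σ²_D = ((11−3)/6)² = 1.778
te_E = (3 + 4·4 + 5)/6 = 24/6 = 4; σ²_E = ((5−3)/6)² = 0.111
te_F = (13 + 4·14 + 15)/6 = 84/6 = 14; σ²_F = ((15−13)/6)² = 0.111

Forward pass:
ES_A = 0; EF_A = 6
ES_B = 0; EF_B = 8
ES_C = max(EF_A=6, EF_B=8) = 8; EF_C = 8+6 = 14
ES_D = max(EF_A=6, EF_B=8) = 8; EF_D = 8+5 = 13
ES_E = max(EF_A=6, EF_D=13) = 13; EF_E = 13+4 = 17
ES_F = max(EF_C=14, EF_E=17) = 17; EF_F = 17+14 = 31
Expected project duration μ = 31 days. Critical path: B → D → E → F.

Variance along critical path = 13.444 + 1.778 + 0.111 + 0.111 = 15.444; σ = 3.930 days.
D = μ + z·σ = 31 + 1.282·3.930 = 36.0 days

36.0 days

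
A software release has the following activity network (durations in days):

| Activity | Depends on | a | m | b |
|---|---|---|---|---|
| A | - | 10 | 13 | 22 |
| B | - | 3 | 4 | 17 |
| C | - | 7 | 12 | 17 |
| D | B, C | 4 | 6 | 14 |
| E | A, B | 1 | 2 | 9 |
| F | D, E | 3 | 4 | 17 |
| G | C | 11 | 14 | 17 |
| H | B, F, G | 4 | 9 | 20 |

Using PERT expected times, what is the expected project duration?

te_A = (10 + 4·13 + 22)/6 = 84/6 = 14
te_B = (3 + 4·4 + 17)/6 = 36/6 = 6
te_C = (7 + 4·12 + 17)/6 = 72/6 = 12
te_D = (4 + 4·6 + 14)/6 = 42/6 = 7
te_E = (1 + 4·2 + 9)/6 = 18/6 = 3
te_F = (3 + 4·4 + 17)/6 = 36/6 = 6
te_G = (11 + 4·14 + 17)/6 = 84/6 = 14
te_H = (4 + 4·9 + 20)/6 = 60/6 = 10

Forward pass:
ES_A = 0; EF_A = 14
ES_B = 0; EF_B = 6
ES_C = 0; EF_C = 12
ES_D = max(EF_B=6, EF_C=12) = 12; EF_D = 12+7 = 19
ES_E = max(EF_A=14, EF_B=6) = 14; EF_E = 14+3 = 17
ES_F = max(EF_D=19, EF_E=17) = 19; EF_F = 19+6 = 25
ES_G = 12; EF_G = 12+14 = 26
ES_H = max(EF_B=6, EF_F=25, EF_G=26) = 26; EF_H = 26+10 = 36
Expected project duration μ = 36 days. Critical path: C → G → H.

36 days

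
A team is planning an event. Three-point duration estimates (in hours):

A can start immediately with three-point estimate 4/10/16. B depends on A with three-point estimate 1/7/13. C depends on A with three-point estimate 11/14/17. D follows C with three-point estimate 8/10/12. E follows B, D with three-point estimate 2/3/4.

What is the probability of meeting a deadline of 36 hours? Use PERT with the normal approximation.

te_A = (4 + 4·10 + 16)/6 = 60/6 = 10; σ²_A = ((16−4)/6)² = 4.000
te_B = (1 + 4·7 + 13)/6 = 42/6 = 7; σ²_B = ((13−1)/6)² = 4.000
te_C = (11 + 4·14 + 17)/6 = 84/6 = 14; σ²_C = ((17−11)/6)² = 1.000
te_D = (8 + 4·10 + 12)/6 = 60/6 = 10; σ²_D = ((12−8)/6)² = 0.444
te_E = (2 + 4·3 + 4)/6 = 18/6 = 3; σ²_E = ((4−2)/6)² = 0.111

Forward pass:
ES_A = 0; EF_A = 10
ES_B = 10; EF_B = 10+7 = 17
ES_C = 10; EF_C = 10+14 = 24
ES_D = 24; EF_D = 24+10 = 34
ES_E = max(EF_B=17, EF_D=34) = 34; EF_E = 34+3 = 37
Expected project duration μ = 37 hours. Critical path: A → C → D → E.

Variance along critical path = 4.000 + 1.000 + 0.444 + 0.111 = 5.556; σ = √5.556 = 2.357 hours.
Z = (36 − 37) / 2.357 = -0.424
P(T ≤ 36) = Φ(-0.424) ≈ 0.336

0.336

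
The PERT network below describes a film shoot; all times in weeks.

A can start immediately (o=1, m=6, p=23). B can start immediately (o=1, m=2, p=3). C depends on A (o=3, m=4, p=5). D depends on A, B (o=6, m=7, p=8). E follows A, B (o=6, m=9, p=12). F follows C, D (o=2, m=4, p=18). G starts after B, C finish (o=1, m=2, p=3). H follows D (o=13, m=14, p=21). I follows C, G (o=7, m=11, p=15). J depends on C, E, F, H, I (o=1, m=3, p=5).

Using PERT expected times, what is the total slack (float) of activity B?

6 weeks

te_A = (1 + 4·6 + 23)/6 = 48/6 = 8
te_B = (1 + 4·2 + 3)/6 = 12/6 = 2
te_C = (3 + 4·4 + 5)/6 = 24/6 = 4
te_D = (6 + 4·7 + 8)/6 = 42/6 = 7
te_E = (6 + 4·9 + 12)/6 = 54/6 = 9
te_F = (2 + 4·4 + 18)/6 = 36/6 = 6
te_G = (1 + 4·2 + 3)/6 = 12/6 = 2
te_H = (13 + 4·14 + 21)/6 = 90/6 = 15
te_I = (7 + 4·11 + 15)/6 = 66/6 = 11
te_J = (1 + 4·3 + 5)/6 = 18/6 = 3

Forward pass:
ES_A = 0; EF_A = 8
ES_B = 0; EF_B = 2
ES_C = 8; EF_C = 8+4 = 12
ES_D = max(EF_A=8, EF_B=2) = 8; EF_D = 8+7 = 15
ES_E = max(EF_A=8, EF_B=2) = 8; EF_E = 8+9 = 17
ES_F = max(EF_C=12, EF_D=15) = 15; EF_F = 15+6 = 21
ES_G = max(EF_B=2, EF_C=12) = 12; EF_G = 12+2 = 14
ES_H = 15; EF_H = 15+15 = 30
ES_I = max(EF_C=12, EF_G=14) = 14; EF_I = 14+11 = 25
ES_J = max(EF_C=12, EF_E=17, EF_F=21, EF_H=30, EF_I=25) = 30; EF_J = 30+3 = 33
Expected project duration μ = 33 weeks. Critical path: A → D → H → J.

Backward pass:
LF_J = 33; LS_J = 33−3 = 30
LF_I = LS_J = 30; LS_I = 30−11 = 19
LF_H = LS_J = 30; LS_H = 30−15 = 15
LF_G = LS_I = 19; LS_G = 19−2 = 17
LF_F = LS_J = 30; LS_F = 30−6 = 24
LF_E = LS_J = 30; LS_E = 30−9 = 21
LF_D = min(LS_F=24, LS_H=15) = 15; LS_D = 15−7 = 8
LF_C = min(LS_F=24, LS_G=17, LS_I=19, LS_J=30) = 17; LS_C = 17−4 = 13
LF_B = min(LS_D=8, LS_E=21, LS_G=17) = 8; LS_B = 8−2 = 6
LF_A = min(LS_C=13, LS_D=8, LS_E=21) = 8; LS_A = 8−8 = 0
Slack_B = LS_B − ES_B = 6 − 0 = 6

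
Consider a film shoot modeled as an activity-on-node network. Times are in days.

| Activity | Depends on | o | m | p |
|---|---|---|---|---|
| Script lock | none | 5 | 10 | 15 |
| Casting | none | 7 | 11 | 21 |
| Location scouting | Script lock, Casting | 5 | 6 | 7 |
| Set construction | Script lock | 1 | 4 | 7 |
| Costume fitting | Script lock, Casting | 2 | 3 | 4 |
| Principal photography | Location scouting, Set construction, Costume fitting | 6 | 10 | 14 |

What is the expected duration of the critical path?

te_Script lock = (5 + 4·10 + 15)/6 = 60/6 = 10
te_Casting = (7 + 4·11 + 21)/6 = 72/6 = 12
te_Location scouting = (5 + 4·6 + 7)/6 = 36/6 = 6
te_Set construction = (1 + 4·4 + 7)/6 = 24/6 = 4
te_Costume fitting = (2 + 4·3 + 4)/6 = 18/6 = 3
te_Principal photography = (6 + 4·10 + 14)/6 = 60/6 = 10

Forward pass:
ES_Script lock = 0; EF_Script lock = 10
ES_Casting = 0; EF_Casting = 12
ES_Location scouting = max(EF_Script lock=10, EF_Casting=12) = 12; EF_Location scouting = 12+6 = 18
ES_Set construction = 10; EF_Set construction = 10+4 = 14
ES_Costume fitting = max(EF_Script lock=10, EF_Casting=12) = 12; EF_Costume fitting = 12+3 = 15
ES_Principal photography = max(EF_Location scouting=18, EF_Set construction=14, EF_Costume fitting=15) = 18; EF_Principal photography = 18+10 = 28
Expected project duration μ = 28 days. Critical path: Casting → Location scouting → Principal photography.

28 days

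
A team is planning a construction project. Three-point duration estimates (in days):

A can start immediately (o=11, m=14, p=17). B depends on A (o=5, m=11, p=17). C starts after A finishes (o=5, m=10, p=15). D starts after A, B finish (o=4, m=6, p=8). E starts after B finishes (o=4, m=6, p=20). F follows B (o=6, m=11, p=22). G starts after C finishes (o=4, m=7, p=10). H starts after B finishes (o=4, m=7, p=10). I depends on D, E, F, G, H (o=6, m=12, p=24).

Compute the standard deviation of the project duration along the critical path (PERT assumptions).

te_A = (11 + 4·14 + 17)/6 = 84/6 = 14; σ²_A = ((17−11)/6)² = 1.000
te_B = (5 + 4·11 + 17)/6 = 66/6 = 11; σ²_B = ((17−5)/6)² = 4.000
te_C = (5 + 4·10 + 15)/6 = 60/6 = 10; σ²_C = ((15−5)/6)² = 2.778
te_D = (4 + 4·6 + 8)/6 = 36/6 = 6; σ²_D = ((8−4)/6)² = 0.444
te_E = (4 + 4·6 + 20)/6 = 48/6 = 8; σ²_E = ((20−4)/6)² = 7.111
te_F = (6 + 4·11 + 22)/6 = 72/6 = 12; σ²_F = ((22−6)/6)² = 7.111
te_G = (4 + 4·7 + 10)/6 = 42/6 = 7; σ²_G = ((10−4)/6)² = 1.000
te_H = (4 + 4·7 + 10)/6 = 42/6 = 7; σ²_H = ((10−4)/6)² = 1.000
te_I = (6 + 4·12 + 24)/6 = 78/6 = 13; σ²_I = ((24−6)/6)² = 9.000

Forward pass:
ES_A = 0; EF_A = 14
ES_B = 14; EF_B = 14+11 = 25
ES_C = 14; EF_C = 14+10 = 24
ES_D = max(EF_A=14, EF_B=25) = 25; EF_D = 25+6 = 31
ES_E = 25; EF_E = 25+8 = 33
ES_F = 25; EF_F = 25+12 = 37
ES_G = 24; EF_G = 24+7 = 31
ES_H = 25; EF_H = 25+7 = 32
ES_I = max(EF_D=31, EF_E=33, EF_F=37, EF_G=31, EF_H=32) = 37; EF_I = 37+13 = 50
Expected project duration μ = 50 days. Critical path: A → B → F → I.

Variance along critical path = 1.000 + 4.000 + 7.111 + 9.000 = 21.111
σ = √21.111 = 4.595 days

4.59 days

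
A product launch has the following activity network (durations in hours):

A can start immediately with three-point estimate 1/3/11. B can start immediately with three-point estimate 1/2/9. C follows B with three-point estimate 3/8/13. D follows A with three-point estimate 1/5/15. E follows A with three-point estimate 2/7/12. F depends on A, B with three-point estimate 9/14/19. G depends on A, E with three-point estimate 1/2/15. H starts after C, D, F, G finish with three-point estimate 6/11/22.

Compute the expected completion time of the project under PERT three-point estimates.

te_A = (1 + 4·3 + 11)/6 = 24/6 = 4
te_B = (1 + 4·2 + 9)/6 = 18/6 = 3
te_C = (3 + 4·8 + 13)/6 = 48/6 = 8
te_D = (1 + 4·5 + 15)/6 = 36/6 = 6
te_E = (2 + 4·7 + 12)/6 = 42/6 = 7
te_F = (9 + 4·14 + 19)/6 = 84/6 = 14
te_G = (1 + 4·2 + 15)/6 = 24/6 = 4
te_H = (6 + 4·11 + 22)/6 = 72/6 = 12

Forward pass:
ES_A = 0; EF_A = 4
ES_B = 0; EF_B = 3
ES_C = 3; EF_C = 3+8 = 11
ES_D = 4; EF_D = 4+6 = 10
ES_E = 4; EF_E = 4+7 = 11
ES_F = max(EF_A=4, EF_B=3) = 4; EF_F = 4+14 = 18
ES_G = max(EF_A=4, EF_E=11) = 11; EF_G = 11+4 = 15
ES_H = max(EF_C=11, EF_D=10, EF_F=18, EF_G=15) = 18; EF_H = 18+12 = 30
Expected project duration μ = 30 hours. Critical path: A → F → H.

30 hours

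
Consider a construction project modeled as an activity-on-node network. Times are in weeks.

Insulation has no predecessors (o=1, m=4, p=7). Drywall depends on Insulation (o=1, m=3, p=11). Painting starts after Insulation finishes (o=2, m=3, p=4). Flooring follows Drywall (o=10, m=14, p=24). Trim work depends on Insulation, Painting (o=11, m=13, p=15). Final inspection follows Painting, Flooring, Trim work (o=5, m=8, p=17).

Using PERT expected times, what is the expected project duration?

32 weeks

te_Insulation = (1 + 4·4 + 7)/6 = 24/6 = 4
te_Drywall = (1 + 4·3 + 11)/6 = 24/6 = 4
te_Painting = (2 + 4·3 + 4)/6 = 18/6 = 3
te_Flooring = (10 + 4·14 + 24)/6 = 90/6 = 15
te_Trim work = (11 + 4·13 + 15)/6 = 78/6 = 13
te_Final inspection = (5 + 4·8 + 17)/6 = 54/6 = 9

Forward pass:
ES_Insulation = 0; EF_Insulation = 4
ES_Drywall = 4; EF_Drywall = 4+4 = 8
ES_Painting = 4; EF_Painting = 4+3 = 7
ES_Flooring = 8; EF_Flooring = 8+15 = 23
ES_Trim work = max(EF_Insulation=4, EF_Painting=7) = 7; EF_Trim work = 7+13 = 20
ES_Final inspection = max(EF_Painting=7, EF_Flooring=23, EF_Trim work=20) = 23; EF_Final inspection = 23+9 = 32
Expected project duration μ = 32 weeks. Critical path: Insulation → Drywall → Flooring → Final inspection.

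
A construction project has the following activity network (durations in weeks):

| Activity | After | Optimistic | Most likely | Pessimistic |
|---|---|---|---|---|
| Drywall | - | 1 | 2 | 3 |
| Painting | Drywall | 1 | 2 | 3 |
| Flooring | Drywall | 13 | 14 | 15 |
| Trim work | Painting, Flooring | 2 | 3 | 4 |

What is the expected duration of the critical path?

te_Drywall = (1 + 4·2 + 3)/6 = 12/6 = 2
te_Painting = (1 + 4·2 + 3)/6 = 12/6 = 2
te_Flooring = (13 + 4·14 + 15)/6 = 84/6 = 14
te_Trim work = (2 + 4·3 + 4)/6 = 18/6 = 3

Forward pass:
ES_Drywall = 0; EF_Drywall = 2
ES_Painting = 2; EF_Painting = 2+2 = 4
ES_Flooring = 2; EF_Flooring = 2+14 = 16
ES_Trim work = max(EF_Painting=4, EF_Flooring=16) = 16; EF_Trim work = 16+3 = 19
Expected project duration μ = 19 weeks. Critical path: Drywall → Flooring → Trim work.

19 weeks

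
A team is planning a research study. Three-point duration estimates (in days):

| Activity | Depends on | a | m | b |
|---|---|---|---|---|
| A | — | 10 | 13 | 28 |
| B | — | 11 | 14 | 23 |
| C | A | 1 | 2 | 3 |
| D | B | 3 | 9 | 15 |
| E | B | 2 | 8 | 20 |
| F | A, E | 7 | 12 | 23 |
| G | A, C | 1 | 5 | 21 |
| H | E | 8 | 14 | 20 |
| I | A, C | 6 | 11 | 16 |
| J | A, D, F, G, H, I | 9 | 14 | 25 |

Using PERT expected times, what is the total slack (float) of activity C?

te_A = (10 + 4·13 + 28)/6 = 90/6 = 15
te_B = (11 + 4·14 + 23)/6 = 90/6 = 15
te_C = (1 + 4·2 + 3)/6 = 12/6 = 2
te_D = (3 + 4·9 + 15)/6 = 54/6 = 9
te_E = (2 + 4·8 + 20)/6 = 54/6 = 9
te_F = (7 + 4·12 + 23)/6 = 78/6 = 13
te_G = (1 + 4·5 + 21)/6 = 42/6 = 7
te_H = (8 + 4·14 + 20)/6 = 84/6 = 14
te_I = (6 + 4·11 + 16)/6 = 66/6 = 11
te_J = (9 + 4·14 + 25)/6 = 90/6 = 15

Forward pass:
ES_A = 0; EF_A = 15
ES_B = 0; EF_B = 15
ES_C = 15; EF_C = 15+2 = 17
ES_D = 15; EF_D = 15+9 = 24
ES_E = 15; EF_E = 15+9 = 24
ES_F = max(EF_A=15, EF_E=24) = 24; EF_F = 24+13 = 37
ES_G = max(EF_A=15, EF_C=17) = 17; EF_G = 17+7 = 24
ES_H = 24; EF_H = 24+14 = 38
ES_I = max(EF_A=15, EF_C=17) = 17; EF_I = 17+11 = 28
ES_J = max(EF_A=15, EF_D=24, EF_F=37, EF_G=24, EF_H=38, EF_I=28) = 38; EF_J = 38+15 = 53
Expected project duration μ = 53 days. Critical path: B → E → H → J.

Backward pass:
LF_J = 53; LS_J = 53−15 = 38
LF_I = LS_J = 38; LS_I = 38−11 = 27
LF_H = LS_J = 38; LS_H = 38−14 = 24
LF_G = LS_J = 38; LS_G = 38−7 = 31
LF_F = LS_J = 38; LS_F = 38−13 = 25
LF_E = min(LS_F=25, LS_H=24) = 24; LS_E = 24−9 = 15
LF_D = LS_J = 38; LS_D = 38−9 = 29
LF_C = min(LS_G=31, LS_I=27) = 27; LS_C = 27−2 = 25
LF_B = min(LS_D=29, LS_E=15) = 15; LS_B = 15−15 = 0
LF_A = min(LS_C=25, LS_F=25, LS_G=31, LS_I=27, LS_J=38) = 25; LS_A = 25−15 = 10
Slack_C = LS_C − ES_C = 25 − 15 = 10

10 days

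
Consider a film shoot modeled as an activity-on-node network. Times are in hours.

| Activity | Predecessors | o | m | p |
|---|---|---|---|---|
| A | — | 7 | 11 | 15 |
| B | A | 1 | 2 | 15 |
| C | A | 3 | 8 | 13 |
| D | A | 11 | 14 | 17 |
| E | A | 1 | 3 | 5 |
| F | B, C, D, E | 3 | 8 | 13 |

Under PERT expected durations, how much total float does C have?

6 hours

te_A = (7 + 4·11 + 15)/6 = 66/6 = 11
te_B = (1 + 4·2 + 15)/6 = 24/6 = 4
te_C = (3 + 4·8 + 13)/6 = 48/6 = 8
te_D = (11 + 4·14 + 17)/6 = 84/6 = 14
te_E = (1 + 4·3 + 5)/6 = 18/6 = 3
te_F = (3 + 4·8 + 13)/6 = 48/6 = 8

Forward pass:
ES_A = 0; EF_A = 11
ES_B = 11; EF_B = 11+4 = 15
ES_C = 11; EF_C = 11+8 = 19
ES_D = 11; EF_D = 11+14 = 25
ES_E = 11; EF_E = 11+3 = 14
ES_F = max(EF_B=15, EF_C=19, EF_D=25, EF_E=14) = 25; EF_F = 25+8 = 33
Expected project duration μ = 33 hours. Critical path: A → D → F.

Backward pass:
LF_F = 33; LS_F = 33−8 = 25
LF_E = LS_F = 25; LS_E = 25−3 = 22
LF_D = LS_F = 25; LS_D = 25−14 = 11
LF_C = LS_F = 25; LS_C = 25−8 = 17
LF_B = LS_F = 25; LS_B = 25−4 = 21
LF_A = min(LS_B=21, LS_C=17, LS_D=11, LS_E=22) = 11; LS_A = 11−11 = 0
Slack_C = LS_C − ES_C = 17 − 11 = 6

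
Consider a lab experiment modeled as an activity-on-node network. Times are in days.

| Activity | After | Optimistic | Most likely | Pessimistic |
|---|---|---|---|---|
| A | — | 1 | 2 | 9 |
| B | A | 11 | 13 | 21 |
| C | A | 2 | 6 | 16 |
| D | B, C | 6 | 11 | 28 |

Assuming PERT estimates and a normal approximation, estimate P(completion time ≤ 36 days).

0.921

te_A = (1 + 4·2 + 9)/6 = 18/6 = 3; σ²_A = ((9−1)/6)² = 1.778
te_B = (11 + 4·13 + 21)/6 = 84/6 = 14; σ²_B = ((21−11)/6)² = 2.778
te_C = (2 + 4·6 + 16)/6 = 42/6 = 7; σ²_C = ((16−2)/6)² = 5.444
te_D = (6 + 4·11 + 28)/6 = 78/6 = 13; σ²_D = ((28−6)/6)² = 13.444

Forward pass:
ES_A = 0; EF_A = 3
ES_B = 3; EF_B = 3+14 = 17
ES_C = 3; EF_C = 3+7 = 10
ES_D = max(EF_B=17, EF_C=10) = 17; EF_D = 17+13 = 30
Expected project duration μ = 30 days. Critical path: A → B → D.

Variance along critical path = 1.778 + 2.778 + 13.444 = 18.000; σ = √18.000 = 4.243 days.
Z = (36 − 30) / 4.243 = 1.414
P(T ≤ 36) = Φ(1.414) ≈ 0.921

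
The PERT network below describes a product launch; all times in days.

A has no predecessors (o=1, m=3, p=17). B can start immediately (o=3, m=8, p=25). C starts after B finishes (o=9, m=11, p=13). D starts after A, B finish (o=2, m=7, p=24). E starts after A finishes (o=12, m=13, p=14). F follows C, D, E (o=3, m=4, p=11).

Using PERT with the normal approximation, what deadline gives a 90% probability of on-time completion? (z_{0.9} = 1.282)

te_A = (1 + 4·3 + 17)/6 = 30/6 = 5; σ²_A = ((17−1)/6)² = 7.111
te_B = (3 + 4·8 + 25)/6 = 60/6 = 10; σ²_B = ((25−3)/6)² = 13.444
te_C = (9 + 4·11 + 13)/6 = 66/6 = 11; σ²_C = ((13−9)/6)² = 0.444
te_D = (2 + 4·7 + 24)/6 = 54/6 = 9; σ²_D = ((24−2)/6)² = 13.444
te_E = (12 + 4·13 + 14)/6 = 78/6 = 13; σ²_E = ((14−12)/6)² = 0.111
te_F = (3 + 4·4 + 11)/6 = 30/6 = 5; σ²_F = ((11−3)/6)² = 1.778

Forward pass:
ES_A = 0; EF_A = 5
ES_B = 0; EF_B = 10
ES_C = 10; EF_C = 10+11 = 21
ES_D = max(EF_A=5, EF_B=10) = 10; EF_D = 10+9 = 19
ES_E = 5; EF_E = 5+13 = 18
ES_F = max(EF_C=21, EF_D=19, EF_E=18) = 21; EF_F = 21+5 = 26
Expected project duration μ = 26 days. Critical path: B → C → F.

Variance along critical path = 13.444 + 0.444 + 1.778 = 15.667; σ = 3.958 days.
D = μ + z·σ = 26 + 1.282·3.958 = 31.1 days

31.1 days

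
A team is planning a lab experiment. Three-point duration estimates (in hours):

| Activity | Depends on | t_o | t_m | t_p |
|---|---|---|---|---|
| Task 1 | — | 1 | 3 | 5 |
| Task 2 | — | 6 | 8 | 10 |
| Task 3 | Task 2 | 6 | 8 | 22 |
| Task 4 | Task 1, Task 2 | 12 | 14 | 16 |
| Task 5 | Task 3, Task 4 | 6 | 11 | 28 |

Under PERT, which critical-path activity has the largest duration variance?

te_Task 1 = (1 + 4·3 + 5)/6 = 18/6 = 3; σ²_Task 1 = ((5−1)/6)² = 0.444
te_Task 2 = (6 + 4·8 + 10)/6 = 48/6 = 8; σ²_Task 2 = ((10−6)/6)² = 0.444
te_Task 3 = (6 + 4·8 + 22)/6 = 60/6 = 10; σ²_Task 3 = ((22−6)/6)² = 7.111
te_Task 4 = (12 + 4·14 + 16)/6 = 84/6 = 14; σ²_Task 4 = ((16−12)/6)² = 0.444
te_Task 5 = (6 + 4·11 + 28)/6 = 78/6 = 13; σ²_Task 5 = ((28−6)/6)² = 13.444

Forward pass:
ES_Task 1 = 0; EF_Task 1 = 3
ES_Task 2 = 0; EF_Task 2 = 8
ES_Task 3 = 8; EF_Task 3 = 8+10 = 18
ES_Task 4 = max(EF_Task 1=3, EF_Task 2=8) = 8; EF_Task 4 = 8+14 = 22
ES_Task 5 = max(EF_Task 3=18, EF_Task 4=22) = 22; EF_Task 5 = 22+13 = 35
Expected project duration μ = 35 hours. Critical path: Task 2 → Task 4 → Task 5.

Variances on critical path: σ²_Task 2=0.444, σ²_Task 4=0.444, σ²_Task 5=13.444.
Largest is σ²_Task 5 = 13.444.

Task 5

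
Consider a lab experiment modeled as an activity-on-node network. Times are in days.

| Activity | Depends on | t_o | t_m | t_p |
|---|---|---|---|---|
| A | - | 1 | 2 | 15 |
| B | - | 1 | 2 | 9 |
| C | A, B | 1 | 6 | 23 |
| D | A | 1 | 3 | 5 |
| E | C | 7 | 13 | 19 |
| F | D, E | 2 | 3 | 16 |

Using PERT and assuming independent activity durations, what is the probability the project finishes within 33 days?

te_A = (1 + 4·2 + 15)/6 = 24/6 = 4; σ²_A = ((15−1)/6)² = 5.444
te_B = (1 + 4·2 + 9)/6 = 18/6 = 3; σ²_B = ((9−1)/6)² = 1.778
te_C = (1 + 4·6 + 23)/6 = 48/6 = 8; σ²_C = ((23−1)/6)² = 13.444
te_D = (1 + 4·3 + 5)/6 = 18/6 = 3; σ²_D = ((5−1)/6)² = 0.444
te_E = (7 + 4·13 + 19)/6 = 78/6 = 13; σ²_E = ((19−7)/6)² = 4.000
te_F = (2 + 4·3 + 16)/6 = 30/6 = 5; σ²_F = ((16−2)/6)² = 5.444

Forward pass:
ES_A = 0; EF_A = 4
ES_B = 0; EF_B = 3
ES_C = max(EF_A=4, EF_B=3) = 4; EF_C = 4+8 = 12
ES_D = 4; EF_D = 4+3 = 7
ES_E = 12; EF_E = 12+13 = 25
ES_F = max(EF_D=7, EF_E=25) = 25; EF_F = 25+5 = 30
Expected project duration μ = 30 days. Critical path: A → C → E → F.

Variance along critical path = 5.444 + 13.444 + 4.000 + 5.444 = 28.333; σ = √28.333 = 5.323 days.
Z = (33 − 30) / 5.323 = 0.564
P(T ≤ 33) = Φ(0.564) ≈ 0.713

0.713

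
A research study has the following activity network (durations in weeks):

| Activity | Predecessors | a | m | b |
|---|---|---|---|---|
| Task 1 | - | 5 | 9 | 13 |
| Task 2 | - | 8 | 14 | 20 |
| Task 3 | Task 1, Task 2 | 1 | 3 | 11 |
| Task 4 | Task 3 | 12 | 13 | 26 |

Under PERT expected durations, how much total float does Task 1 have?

te_Task 1 = (5 + 4·9 + 13)/6 = 54/6 = 9
te_Task 2 = (8 + 4·14 + 20)/6 = 84/6 = 14
te_Task 3 = (1 + 4·3 + 11)/6 = 24/6 = 4
te_Task 4 = (12 + 4·13 + 26)/6 = 90/6 = 15

Forward pass:
ES_Task 1 = 0; EF_Task 1 = 9
ES_Task 2 = 0; EF_Task 2 = 14
ES_Task 3 = max(EF_Task 1=9, EF_Task 2=14) = 14; EF_Task 3 = 14+4 = 18
ES_Task 4 = 18; EF_Task 4 = 18+15 = 33
Expected project duration μ = 33 weeks. Critical path: Task 2 → Task 3 → Task 4.

Backward pass:
LF_Task 4 = 33; LS_Task 4 = 33−15 = 18
LF_Task 3 = LS_Task 4 = 18; LS_Task 3 = 18−4 = 14
LF_Task 2 = LS_Task 3 = 14; LS_Task 2 = 14−14 = 0
LF_Task 1 = LS_Task 3 = 14; LS_Task 1 = 14−9 = 5
Slack_Task 1 = LS_Task 1 − ES_Task 1 = 5 − 0 = 5

5 weeks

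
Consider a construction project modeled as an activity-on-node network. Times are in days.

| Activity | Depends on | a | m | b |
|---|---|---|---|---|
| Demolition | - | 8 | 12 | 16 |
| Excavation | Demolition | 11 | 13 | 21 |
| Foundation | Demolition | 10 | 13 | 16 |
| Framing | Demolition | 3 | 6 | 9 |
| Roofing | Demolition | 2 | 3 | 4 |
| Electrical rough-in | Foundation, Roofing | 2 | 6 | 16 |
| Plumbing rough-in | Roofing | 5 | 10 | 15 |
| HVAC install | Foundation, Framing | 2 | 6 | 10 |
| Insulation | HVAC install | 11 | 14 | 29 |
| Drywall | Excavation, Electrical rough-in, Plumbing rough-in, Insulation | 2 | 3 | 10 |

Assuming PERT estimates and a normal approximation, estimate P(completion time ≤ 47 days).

0.154

te_Demolition = (8 + 4·12 + 16)/6 = 72/6 = 12; σ²_Demolition = ((16−8)/6)² = 1.778
te_Excavation = (11 + 4·13 + 21)/6 = 84/6 = 14; σ²_Excavation = ((21−11)/6)² = 2.778
te_Foundation = (10 + 4·13 + 16)/6 = 78/6 = 13; σ²_Foundation = ((16−10)/6)² = 1.000
te_Framing = (3 + 4·6 + 9)/6 = 36/6 = 6; σ²_Framing = ((9−3)/6)² = 1.000
te_Roofing = (2 + 4·3 + 4)/6 = 18/6 = 3; σ²_Roofing = ((4−2)/6)² = 0.111
te_Electrical rough-in = (2 + 4·6 + 16)/6 = 42/6 = 7; σ²_Electrical rough-in = ((16−2)/6)² = 5.444
te_Plumbing rough-in = (5 + 4·10 + 15)/6 = 60/6 = 10; σ²_Plumbing rough-in = ((15−5)/6)² = 2.778
te_HVAC install = (2 + 4·6 + 10)/6 = 36/6 = 6; σ²_HVAC install = ((10−2)/6)² = 1.778
te_Insulation = (11 + 4·14 + 29)/6 = 96/6 = 16; σ²_Insulation = ((29−11)/6)² = 9.000
te_Drywall = (2 + 4·3 + 10)/6 = 24/6 = 4; σ²_Drywall = ((10−2)/6)² = 1.778

Forward pass:
ES_Demolition = 0; EF_Demolition = 12
ES_Excavation = 12; EF_Excavation = 12+14 = 26
ES_Foundation = 12; EF_Foundation = 12+13 = 25
ES_Framing = 12; EF_Framing = 12+6 = 18
ES_Roofing = 12; EF_Roofing = 12+3 = 15
ES_Electrical rough-in = max(EF_Foundation=25, EF_Roofing=15) = 25; EF_Electrical rough-in = 25+7 = 32
ES_Plumbing rough-in = 15; EF_Plumbing rough-in = 15+10 = 25
ES_HVAC install = max(EF_Foundation=25, EF_Framing=18) = 25; EF_HVAC install = 25+6 = 31
ES_Insulation = 31; EF_Insulation = 31+16 = 47
ES_Drywall = max(EF_Excavation=26, EF_Electrical rough-in=32, EF_Plumbing rough-in=25, EF_Insulation=47) = 47; EF_Drywall = 47+4 = 51
Expected project duration μ = 51 days. Critical path: Demolition → Foundation → HVAC install → Insulation → Drywall.

Variance along critical path = 1.778 + 1.000 + 1.778 + 9.000 + 1.778 = 15.333; σ = √15.333 = 3.916 days.
Z = (47 − 51) / 3.916 = -1.022
P(T ≤ 47) = Φ(-1.022) ≈ 0.154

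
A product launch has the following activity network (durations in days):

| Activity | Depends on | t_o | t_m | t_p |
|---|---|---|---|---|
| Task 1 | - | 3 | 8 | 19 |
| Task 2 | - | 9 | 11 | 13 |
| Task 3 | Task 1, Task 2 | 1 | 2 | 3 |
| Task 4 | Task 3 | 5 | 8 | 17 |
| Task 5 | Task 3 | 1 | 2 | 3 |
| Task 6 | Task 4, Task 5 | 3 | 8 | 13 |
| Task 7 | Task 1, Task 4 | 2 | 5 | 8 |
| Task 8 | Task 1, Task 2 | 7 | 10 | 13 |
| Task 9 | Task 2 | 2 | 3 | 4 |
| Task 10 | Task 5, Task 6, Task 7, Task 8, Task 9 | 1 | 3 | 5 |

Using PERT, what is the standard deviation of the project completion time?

2.79 days

te_Task 1 = (3 + 4·8 + 19)/6 = 54/6 = 9; σ²_Task 1 = ((19−3)/6)² = 7.111
te_Task 2 = (9 + 4·11 + 13)/6 = 66/6 = 11; σ²_Task 2 = ((13−9)/6)² = 0.444
te_Task 3 = (1 + 4·2 + 3)/6 = 12/6 = 2; σ²_Task 3 = ((3−1)/6)² = 0.111
te_Task 4 = (5 + 4·8 + 17)/6 = 54/6 = 9; σ²_Task 4 = ((17−5)/6)² = 4.000
te_Task 5 = (1 + 4·2 + 3)/6 = 12/6 = 2; σ²_Task 5 = ((3−1)/6)² = 0.111
te_Task 6 = (3 + 4·8 + 13)/6 = 48/6 = 8; σ²_Task 6 = ((13−3)/6)² = 2.778
te_Task 7 = (2 + 4·5 + 8)/6 = 30/6 = 5; σ²_Task 7 = ((8−2)/6)² = 1.000
te_Task 8 = (7 + 4·10 + 13)/6 = 60/6 = 10; σ²_Task 8 = ((13−7)/6)² = 1.000
te_Task 9 = (2 + 4·3 + 4)/6 = 18/6 = 3; σ²_Task 9 = ((4−2)/6)² = 0.111
te_Task 10 = (1 + 4·3 + 5)/6 = 18/6 = 3; σ²_Task 10 = ((5−1)/6)² = 0.444

Forward pass:
ES_Task 1 = 0; EF_Task 1 = 9
ES_Task 2 = 0; EF_Task 2 = 11
ES_Task 3 = max(EF_Task 1=9, EF_Task 2=11) = 11; EF_Task 3 = 11+2 = 13
ES_Task 4 = 13; EF_Task 4 = 13+9 = 22
ES_Task 5 = 13; EF_Task 5 = 13+2 = 15
ES_Task 6 = max(EF_Task 4=22, EF_Task 5=15) = 22; EF_Task 6 = 22+8 = 30
ES_Task 7 = max(EF_Task 1=9, EF_Task 4=22) = 22; EF_Task 7 = 22+5 = 27
ES_Task 8 = max(EF_Task 1=9, EF_Task 2=11) = 11; EF_Task 8 = 11+10 = 21
ES_Task 9 = 11; EF_Task 9 = 11+3 = 14
ES_Task 10 = max(EF_Task 5=15, EF_Task 6=30, EF_Task 7=27, EF_Task 8=21, EF_Task 9=14) = 30; EF_Task 10 = 30+3 = 33
Expected project duration μ = 33 days. Critical path: Task 2 → Task 3 → Task 4 → Task 6 → Task 10.

Variance along critical path = 0.444 + 0.111 + 4.000 + 2.778 + 0.444 = 7.778
σ = √7.778 = 2.789 days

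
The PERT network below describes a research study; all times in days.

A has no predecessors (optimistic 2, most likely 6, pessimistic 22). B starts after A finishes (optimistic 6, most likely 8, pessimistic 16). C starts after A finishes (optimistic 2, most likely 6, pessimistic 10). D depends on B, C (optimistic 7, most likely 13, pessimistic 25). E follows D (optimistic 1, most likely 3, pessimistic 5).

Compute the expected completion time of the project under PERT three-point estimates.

te_A = (2 + 4·6 + 22)/6 = 48/6 = 8
te_B = (6 + 4·8 + 16)/6 = 54/6 = 9
te_C = (2 + 4·6 + 10)/6 = 36/6 = 6
te_D = (7 + 4·13 + 25)/6 = 84/6 = 14
te_E = (1 + 4·3 + 5)/6 = 18/6 = 3

Forward pass:
ES_A = 0; EF_A = 8
ES_B = 8; EF_B = 8+9 = 17
ES_C = 8; EF_C = 8+6 = 14
ES_D = max(EF_B=17, EF_C=14) = 17; EF_D = 17+14 = 31
ES_E = 31; EF_E = 31+3 = 34
Expected project duration μ = 34 days. Critical path: A → B → D → E.

34 days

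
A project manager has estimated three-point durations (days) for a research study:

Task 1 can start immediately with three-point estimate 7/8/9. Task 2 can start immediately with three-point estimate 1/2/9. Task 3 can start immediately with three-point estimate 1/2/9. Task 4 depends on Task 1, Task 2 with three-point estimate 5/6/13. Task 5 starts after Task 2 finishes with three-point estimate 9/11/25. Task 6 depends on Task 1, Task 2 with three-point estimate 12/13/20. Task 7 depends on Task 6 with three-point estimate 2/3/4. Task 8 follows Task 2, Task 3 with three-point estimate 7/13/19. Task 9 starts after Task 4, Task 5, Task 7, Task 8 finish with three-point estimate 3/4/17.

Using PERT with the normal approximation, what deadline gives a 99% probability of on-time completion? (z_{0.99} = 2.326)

te_Task 1 = (7 + 4·8 + 9)/6 = 48/6 = 8; σ²_Task 1 = ((9−7)/6)² = 0.111
te_Task 2 = (1 + 4·2 + 9)/6 = 18/6 = 3; σ²_Task 2 = ((9−1)/6)² = 1.778
te_Task 3 = (1 + 4·2 + 9)/6 = 18/6 = 3; σ²_Task 3 = ((9−1)/6)² = 1.778
te_Task 4 = (5 + 4·6 + 13)/6 = 42/6 = 7; σ²_Task 4 = ((13−5)/6)² = 1.778
te_Task 5 = (9 + 4·11 + 25)/6 = 78/6 = 13; σ²_Task 5 = ((25−9)/6)² = 7.111
te_Task 6 = (12 + 4·13 + 20)/6 = 84/6 = 14; σ²_Task 6 = ((20−12)/6)² = 1.778
te_Task 7 = (2 + 4·3 + 4)/6 = 18/6 = 3; σ²_Task 7 = ((4−2)/6)² = 0.111
te_Task 8 = (7 + 4·13 + 19)/6 = 78/6 = 13; σ²_Task 8 = ((19−7)/6)² = 4.000
te_Task 9 = (3 + 4·4 + 17)/6 = 36/6 = 6; σ²_Task 9 = ((17−3)/6)² = 5.444

Forward pass:
ES_Task 1 = 0; EF_Task 1 = 8
ES_Task 2 = 0; EF_Task 2 = 3
ES_Task 3 = 0; EF_Task 3 = 3
ES_Task 4 = max(EF_Task 1=8, EF_Task 2=3) = 8; EF_Task 4 = 8+7 = 15
ES_Task 5 = 3; EF_Task 5 = 3+13 = 16
ES_Task 6 = max(EF_Task 1=8, EF_Task 2=3) = 8; EF_Task 6 = 8+14 = 22
ES_Task 7 = 22; EF_Task 7 = 22+3 = 25
ES_Task 8 = max(EF_Task 2=3, EF_Task 3=3) = 3; EF_Task 8 = 3+13 = 16
ES_Task 9 = max(EF_Task 4=15, EF_Task 5=16, EF_Task 7=25, EF_Task 8=16) = 25; EF_Task 9 = 25+6 = 31
Expected project duration μ = 31 days. Critical path: Task 1 → Task 6 → Task 7 → Task 9.

Variance along critical path = 0.111 + 1.778 + 0.111 + 5.444 = 7.444; σ = 2.728 days.
D = μ + z·σ = 31 + 2.326·2.728 = 37.3 days

37.3 days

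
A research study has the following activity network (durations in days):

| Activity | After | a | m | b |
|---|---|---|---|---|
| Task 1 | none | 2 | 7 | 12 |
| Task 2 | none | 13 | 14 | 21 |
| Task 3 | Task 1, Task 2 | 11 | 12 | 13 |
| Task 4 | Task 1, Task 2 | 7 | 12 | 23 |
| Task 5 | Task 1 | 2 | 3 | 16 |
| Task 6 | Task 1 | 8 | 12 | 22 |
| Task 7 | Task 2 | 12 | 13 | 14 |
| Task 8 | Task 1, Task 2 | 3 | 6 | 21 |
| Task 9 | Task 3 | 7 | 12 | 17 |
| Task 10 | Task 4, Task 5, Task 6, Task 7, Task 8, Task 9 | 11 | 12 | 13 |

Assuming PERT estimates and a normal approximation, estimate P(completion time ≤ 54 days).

0.915

te_Task 1 = (2 + 4·7 + 12)/6 = 42/6 = 7; σ²_Task 1 = ((12−2)/6)² = 2.778
te_Task 2 = (13 + 4·14 + 21)/6 = 90/6 = 15; σ²_Task 2 = ((21−13)/6)² = 1.778
te_Task 3 = (11 + 4·12 + 13)/6 = 72/6 = 12; σ²_Task 3 = ((13−11)/6)² = 0.111
te_Task 4 = (7 + 4·12 + 23)/6 = 78/6 = 13; σ²_Task 4 = ((23−7)/6)² = 7.111
te_Task 5 = (2 + 4·3 + 16)/6 = 30/6 = 5; σ²_Task 5 = ((16−2)/6)² = 5.444
te_Task 6 = (8 + 4·12 + 22)/6 = 78/6 = 13; σ²_Task 6 = ((22−8)/6)² = 5.444
te_Task 7 = (12 + 4·13 + 14)/6 = 78/6 = 13; σ²_Task 7 = ((14−12)/6)² = 0.111
te_Task 8 = (3 + 4·6 + 21)/6 = 48/6 = 8; σ²_Task 8 = ((21−3)/6)² = 9.000
te_Task 9 = (7 + 4·12 + 17)/6 = 72/6 = 12; σ²_Task 9 = ((17−7)/6)² = 2.778
te_Task 10 = (11 + 4·12 + 13)/6 = 72/6 = 12; σ²_Task 10 = ((13−11)/6)² = 0.111

Forward pass:
ES_Task 1 = 0; EF_Task 1 = 7
ES_Task 2 = 0; EF_Task 2 = 15
ES_Task 3 = max(EF_Task 1=7, EF_Task 2=15) = 15; EF_Task 3 = 15+12 = 27
ES_Task 4 = max(EF_Task 1=7, EF_Task 2=15) = 15; EF_Task 4 = 15+13 = 28
ES_Task 5 = 7; EF_Task 5 = 7+5 = 12
ES_Task 6 = 7; EF_Task 6 = 7+13 = 20
ES_Task 7 = 15; EF_Task 7 = 15+13 = 28
ES_Task 8 = max(EF_Task 1=7, EF_Task 2=15) = 15; EF_Task 8 = 15+8 = 23
ES_Task 9 = 27; EF_Task 9 = 27+12 = 39
ES_Task 10 = max(EF_Task 4=28, EF_Task 5=12, EF_Task 6=20, EF_Task 7=28, EF_Task 8=23, EF_Task 9=39) = 39; EF_Task 10 = 39+12 = 51
Expected project duration μ = 51 days. Critical path: Task 2 → Task 3 → Task 9 → Task 10.

Variance along critical path = 1.778 + 0.111 + 2.778 + 0.111 = 4.778; σ = √4.778 = 2.186 days.
Z = (54 − 51) / 2.186 = 1.372
P(T ≤ 54) = Φ(1.372) ≈ 0.915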